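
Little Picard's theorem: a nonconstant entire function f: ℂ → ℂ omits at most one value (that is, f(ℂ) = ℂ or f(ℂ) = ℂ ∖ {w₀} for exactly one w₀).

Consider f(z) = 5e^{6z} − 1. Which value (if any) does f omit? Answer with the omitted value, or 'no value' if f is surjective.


Little Picard bounds the complement of f(ℂ) to at most one point.
e^{6z} is never zero on ℂ, so 5·e^{6z} takes every value in ℂ ∖ {0}. Adding -1 shifts the range to ℂ ∖ {-1}. Thus f omits exactly the value -1.

Omitted value: -1.


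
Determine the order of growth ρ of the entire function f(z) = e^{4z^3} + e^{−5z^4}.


Each summand is entire of order 3 and 4 respectively (as in the single-exponential case). The order of a sum is at most the max of the orders, so ρ ≤ 4. For the lower bound: on |z|=r choose arg z so that -5z^4 is real positive; then |e^{-5z^4}| = e^{5r^4} while |e^{4z^3}| ≤ e^{4r^3} = o(e^{5r^4}). So |f| ≥ e^{5r^4}(1 − o(1)) and ρ ≥ 4. Hence ρ = max(3, 4) = 4.
Therefore ρ = 4.

Order ρ = 4.


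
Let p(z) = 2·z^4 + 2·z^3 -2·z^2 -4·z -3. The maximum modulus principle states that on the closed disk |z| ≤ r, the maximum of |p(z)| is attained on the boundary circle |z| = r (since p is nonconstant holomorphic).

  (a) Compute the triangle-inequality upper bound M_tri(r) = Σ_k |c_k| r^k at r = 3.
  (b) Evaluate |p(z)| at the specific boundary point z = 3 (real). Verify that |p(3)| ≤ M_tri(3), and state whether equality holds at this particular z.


Coefficients: c_0 = -3, c_1 = -4, c_2 = -2, c_3 = 2, c_4 = 2. Radius r = 3.
Part (a). Triangle bound: M_tri(r) = Σ_k |c_k| r^k
  = |-3|·3^0 + |-4|·3^1 + |-2|·3^2 + |2|·3^3 + |2|·3^4
  = 3 + 12 + 18 + 54 + 162 = 249.
This bounds M(r) := max_{|z|=r} |p(z)| from above; equality holds iff all terms c_k z^k can be made to align in phase at a single z on |z|=r.
Part (b). At z = 3 (real, on the circle |z| = r):
  p(3) = (-3)·3^0 + (-4)·3^1 + (-2)·3^2 + (2)·3^3 + (2)·3^4 = 183.
  |p(3)| = 183.
Check: |p(3)| = 183 ≤ 249 = M_tri(3). ✓ Equality does not hold at z = 3 (the coefficients have mixed signs, so the terms do not all align in phase there).

M_tri(3) = 249; |p(3)| = 183; equality at z=3: no.


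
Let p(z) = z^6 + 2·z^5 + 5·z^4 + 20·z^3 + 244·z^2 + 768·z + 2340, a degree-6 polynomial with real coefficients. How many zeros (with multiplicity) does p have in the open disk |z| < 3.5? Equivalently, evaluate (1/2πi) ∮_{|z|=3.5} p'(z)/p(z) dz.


The zeros of p are: (3 + 3i), (3 - 3i), (-1 + 3i), (-1 - 3i), (-3 + 2i), (-3 - 2i).
Their magnitudes are: 4.243, 4.243, 3.162, 3.162, 3.606, 3.606.
Zeros with |z| < R = 3.5: (-1 + 3i), (-1 - 3i).
Count = 2.
By the argument principle, (1/2πi) ∮_{|z|=R} p'(z)/p(z) dz equals exactly this count.

Number of zeros inside |z| < 3.5: 2.


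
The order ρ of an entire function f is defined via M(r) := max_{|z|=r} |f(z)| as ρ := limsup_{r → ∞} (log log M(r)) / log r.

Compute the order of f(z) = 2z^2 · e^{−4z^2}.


M(r) = max_{|z|=r} |2|·|z|^2·|e^{−4z^2}| = 2·r^2 · e^{4r^2} (the factors attain their maxima compatibly on |z|=r). Then log M(r) = log 2 + 2·log r + 4r^2, dominated by the last term, so log log M(r) ~ 2·log r. The polynomial factor 2z^2 contributes only a log r term and does not affect the order. ρ = 2.
Therefore ρ = 2.

Order ρ = 2.


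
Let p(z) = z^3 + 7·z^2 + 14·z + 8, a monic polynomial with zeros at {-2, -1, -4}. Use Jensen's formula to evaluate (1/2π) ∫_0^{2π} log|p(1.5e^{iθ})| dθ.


Zeros: -4, -2, -1; r = 1.5.
Inside |z| < r: -1. Outside (|z| ≥ r): -4, -2.
p(0) = 8, so log|p(0)| = log(8) = 2.0794.
Apply Jensen: I(r) = log|p(0)| + Σ_k log(r/|z_k|), summed over zeros inside |z| < r.
  log(r/|z_k|) for z_k = -1: log(1.5/1) = 0.4055
  Outside zeros (-4, -2) contribute nothing to the Jensen sum.
Sum over inside zeros: 0.4055.
I(r) = log|p(0)| + (inside sum) = 2.0794 + 0.4055 = 2.4849.
Note: since some zeros are outside |z| ≤ r, the simplified n·log(r) form does NOT apply — only the inside zeros contribute.

I(r) ≈ 2.4849.


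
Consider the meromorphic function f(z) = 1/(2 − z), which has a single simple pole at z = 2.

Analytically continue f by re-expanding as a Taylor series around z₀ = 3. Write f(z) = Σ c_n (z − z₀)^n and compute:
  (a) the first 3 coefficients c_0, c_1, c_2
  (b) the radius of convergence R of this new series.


Let w = z − z₀, so z = z₀ + w.
Then 2 − z = 2 − (z₀ + w) = (2 − z₀) − w = -1 − w.
f(z) = 1/(-1 − w) = (1/(-1)) · 1/(1 − w/(-1)) = Σ_{n≥0} w^n / (-1)^(n+1).
So c_n = 1/(-1)^(n+1):
  c_0 = 1/(-1)^1 = -1.
  c_1 = 1/(-1)^2 = 1.
  c_2 = 1/(-1)^3 = -1.
The series is valid for |w/d| < 1, i.e. |z − z₀| < |d|.
Radius of convergence: R = |2 − z₀| = |-1| = 1 (distance from z₀ to the singularity z = 2).

c_0 = -1, c_1 = 1, c_2 = -1; R = 1.


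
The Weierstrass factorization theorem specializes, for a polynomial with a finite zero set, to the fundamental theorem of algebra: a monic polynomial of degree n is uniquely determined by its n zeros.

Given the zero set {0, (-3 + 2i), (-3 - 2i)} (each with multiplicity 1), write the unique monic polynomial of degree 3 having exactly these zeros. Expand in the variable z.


The polynomial is p(z) = ∏_{α ∈ S} (z − α), where S = {0, (-3 + 2i), (-3 - 2i)}.
Expanding the product yields: p(z) = z^3 + 6·z^2 + 13·z.
Note conjugate pairs combine to real quadratics: (z − (-3+2i))(z − (-3−2i)) = z² + 6z + 13.
The resulting polynomial has degree 3 and real coefficients as required.

p(z) = z^3 + 6·z^2 + 13·z.


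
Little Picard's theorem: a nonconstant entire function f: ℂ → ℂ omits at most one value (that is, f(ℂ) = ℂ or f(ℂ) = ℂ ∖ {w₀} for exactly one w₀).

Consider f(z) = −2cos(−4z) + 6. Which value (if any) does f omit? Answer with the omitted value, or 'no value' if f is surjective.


Little Picard bounds the complement of f(ℂ) to at most one point.
cos is entire and surjective onto ℂ: for every w ∈ ℂ, cos(ζ) = w has a solution ζ ∈ ℂ (e.g., via the complex inverse arccos). With ζ = −4z this gives z = ζ/(-4). Then -2·cos(−4z) takes every value in -2·ℂ = ℂ, and adding 6 is a bijection of ℂ. So f is surjective and omits no value. (Note: only on the real line is cos bounded by [−1, 1].)

Omitted value: no value.


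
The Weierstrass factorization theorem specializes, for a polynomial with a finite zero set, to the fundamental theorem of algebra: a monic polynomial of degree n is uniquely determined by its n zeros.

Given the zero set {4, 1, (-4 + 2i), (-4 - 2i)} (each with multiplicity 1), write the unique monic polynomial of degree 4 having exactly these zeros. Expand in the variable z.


The polynomial is p(z) = ∏_{α ∈ S} (z − α), where S = {4, 1, (-4 + 2i), (-4 - 2i)}.
Expanding the product yields: p(z) = z^4 + 3·z^3 -16·z^2 -68·z + 80.
Note conjugate pairs combine to real quadratics: (z − (-4+2i))(z − (-4−2i)) = z² + 8z + 20.
The resulting polynomial has degree 4 and real coefficients as required.

p(z) = z^4 + 3·z^3 -16·z^2 -68·z + 80.


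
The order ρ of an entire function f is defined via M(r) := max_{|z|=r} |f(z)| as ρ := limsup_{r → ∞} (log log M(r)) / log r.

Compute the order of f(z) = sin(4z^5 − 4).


Write sin(w) = (e^{iw} ± e^{−iw})/(2 or 2i), so |sin(w)| ≤ e^{|w|}. With w = 4z^5 − 4, |w| ≤ 4r^5 + 4 on |z|=r, giving M(r) ≤ e^{4r^5 + 4} and ρ ≤ 5. For the lower bound, choose z on |z|=r with 4z^5 purely imaginary of modulus 4r^5; then |sin(4z^5 − 4)| grows like e^{4r^5}/2, so ρ ≥ 5. Hence ρ = 5.
Therefore ρ = 5.

Order ρ = 5.


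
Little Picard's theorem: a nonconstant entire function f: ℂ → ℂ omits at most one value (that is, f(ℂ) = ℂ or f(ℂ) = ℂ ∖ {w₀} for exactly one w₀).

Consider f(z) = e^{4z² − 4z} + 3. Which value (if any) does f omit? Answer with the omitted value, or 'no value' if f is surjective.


Little Picard bounds the complement of f(ℂ) to at most one point.
The exponent g(z) = 4z² − 4z is a nonconstant polynomial, hence surjective onto ℂ. So e^{g(z)} takes every value in {e^w : w ∈ ℂ} = ℂ ∖ {0}. Adding 3 shifts the range to ℂ ∖ {3}. f omits exactly 3.

Omitted value: 3.


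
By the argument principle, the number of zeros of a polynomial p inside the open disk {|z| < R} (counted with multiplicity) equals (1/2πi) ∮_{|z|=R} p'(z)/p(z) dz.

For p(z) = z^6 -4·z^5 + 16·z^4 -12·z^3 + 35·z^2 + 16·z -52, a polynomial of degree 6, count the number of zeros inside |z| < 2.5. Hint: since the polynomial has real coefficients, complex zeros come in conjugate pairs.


The zeros of p are: 1, (2 + 3i), (2 - 3i), -1, (0 + 2i), (0 - 2i).
Their magnitudes are: 1, 3.606, 3.606, 1, 2, 2.
Zeros with |z| < R = 2.5: 1, -1, (0 + 2i), (0 - 2i).
Count = 4.
By the argument principle, (1/2πi) ∮_{|z|=R} p'(z)/p(z) dz equals exactly this count.

Number of zeros inside |z| < 2.5: 4.


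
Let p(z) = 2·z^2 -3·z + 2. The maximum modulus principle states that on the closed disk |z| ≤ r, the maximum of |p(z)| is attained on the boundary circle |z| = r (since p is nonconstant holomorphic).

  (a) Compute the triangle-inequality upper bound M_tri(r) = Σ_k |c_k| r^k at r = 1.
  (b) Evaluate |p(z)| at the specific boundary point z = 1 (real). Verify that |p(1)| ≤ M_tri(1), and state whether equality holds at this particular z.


Coefficients: c_0 = 2, c_1 = -3, c_2 = 2. Radius r = 1.
Part (a). Triangle bound: M_tri(r) = Σ_k |c_k| r^k
  = |2|·1^0 + |-3|·1^1 + |2|·1^2
  = 2 + 3 + 2 = 7.
This bounds M(r) := max_{|z|=r} |p(z)| from above; equality holds iff all terms c_k z^k can be made to align in phase at a single z on |z|=r.
Part (b). At z = 1 (real, on the circle |z| = r):
  p(1) = (2)·1^0 + (-3)·1^1 + (2)·1^2 = 1.
  |p(1)| = 1.
Check: |p(1)| = 1 ≤ 7 = M_tri(1). ✓ Equality does not hold at z = 1 (the coefficients have mixed signs, so the terms do not all align in phase there).

M_tri(1) = 7; |p(1)| = 1; equality at z=1: no.


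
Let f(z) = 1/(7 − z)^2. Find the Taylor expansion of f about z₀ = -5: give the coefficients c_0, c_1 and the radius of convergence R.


Let w = z − z₀, so z = z₀ + w.
Then 7 − z = 7 − (z₀ + w) = (7 − z₀) − w = 12 − w.
f(z) = 1/(12 − w)^2 = (1/(12)^2) · (1 − w/(12))^{−2}.
By the binomial series (1−u)^{−2} = Σ_{n≥0} C(n+1, 1) u^n for |u|<1, with u = w/(12):
  c_n = C(n+1, 1) / (12)^(n+2).
  c_0 = 1/(12)^2 = 1/144.
  c_1 = 2/(12)^3 = 1/864.
The series is valid for |w/d| < 1, i.e. |z − z₀| < |d|.
Radius of convergence: R = |7 − z₀| = |12| = 12 (distance from z₀ to the singularity z = 7).

c_0 = 1/144, c_1 = 1/864; R = 12.


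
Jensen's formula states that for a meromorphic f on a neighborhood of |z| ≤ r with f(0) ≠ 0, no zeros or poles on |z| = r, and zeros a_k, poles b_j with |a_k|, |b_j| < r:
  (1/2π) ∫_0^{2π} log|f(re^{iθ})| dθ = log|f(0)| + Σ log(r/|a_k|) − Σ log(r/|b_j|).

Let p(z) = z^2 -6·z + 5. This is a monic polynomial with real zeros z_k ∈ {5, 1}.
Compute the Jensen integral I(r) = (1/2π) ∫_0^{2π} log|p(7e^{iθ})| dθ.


Zeros: 1, 5; r = 7.
Inside |z| < r: 1, 5. Outside (|z| ≥ r): ∅.
p(0) = 5, so log|p(0)| = log(5) = 1.6094.
Apply Jensen: I(r) = log|p(0)| + Σ_k log(r/|z_k|), summed over zeros inside |z| < r.
  log(r/|z_k|) for z_k = 5: log(7/5) = 0.3365
  log(r/|z_k|) for z_k = 1: log(7/1) = 1.9459
Sum over inside zeros: 2.2824.
I(r) = log|p(0)| + (inside sum) = 1.6094 + 2.2824 = 3.8918.
Closed form (all zeros inside, monic): I(r) = n·log(r) = 2·log(7) = 3.8918. ✓

I(r) ≈ 3.8918.


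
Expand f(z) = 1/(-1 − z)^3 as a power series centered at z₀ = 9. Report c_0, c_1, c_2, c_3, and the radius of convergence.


Let w = z − z₀, so z = z₀ + w.
Then -1 − z = -1 − (z₀ + w) = (-1 − z₀) − w = -10 − w.
f(z) = 1/(-10 − w)^3 = (1/(-10)^3) · (1 − w/(-10))^{−3}.
By the binomial series (1−u)^{−3} = Σ_{n≥0} C(n+2, 2) u^n for |u|<1, with u = w/(-10):
  c_n = C(n+2, 2) / (-10)^(n+3).
  c_0 = 1/(-10)^3 = -1/1000.
  c_1 = 3/(-10)^4 = 3/10000.
  c_2 = 6/(-10)^5 = -3/50000.
  c_3 = 10/(-10)^6 = 1/100000.
The series is valid for |w/d| < 1, i.e. |z − z₀| < |d|.
Radius of convergence: R = |-1 − z₀| = |-10| = 10 (distance from z₀ to the singularity z = -1).

c_0 = -1/1000, c_1 = 3/10000, c_2 = -3/50000, c_3 = 1/100000; R = 10.


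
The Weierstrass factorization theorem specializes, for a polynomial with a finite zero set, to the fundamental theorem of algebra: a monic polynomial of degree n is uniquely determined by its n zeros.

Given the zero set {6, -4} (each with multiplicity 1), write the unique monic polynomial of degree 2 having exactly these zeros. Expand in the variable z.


The polynomial is p(z) = ∏_{α ∈ S} (z − α), where S = {6, -4}.
Expanding the product yields: p(z) = z^2 -2·z -24.
The resulting polynomial has degree 2 and real coefficients as required.

p(z) = z^2 -2·z -24.


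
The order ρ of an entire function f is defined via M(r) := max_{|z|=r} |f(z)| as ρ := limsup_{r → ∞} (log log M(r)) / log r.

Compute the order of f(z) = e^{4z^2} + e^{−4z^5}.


Each summand is entire of order 2 and 5 respectively (as in the single-exponential case). The order of a sum is at most the max of the orders, so ρ ≤ 5. For the lower bound: on |z|=r choose arg z so that -4z^5 is real positive; then |e^{-4z^5}| = e^{4r^5} while |e^{4z^2}| ≤ e^{4r^2} = o(e^{4r^5}). So |f| ≥ e^{4r^5}(1 − o(1)) and ρ ≥ 5. Hence ρ = max(2, 5) = 5.
Therefore ρ = 5.

Order ρ = 5.


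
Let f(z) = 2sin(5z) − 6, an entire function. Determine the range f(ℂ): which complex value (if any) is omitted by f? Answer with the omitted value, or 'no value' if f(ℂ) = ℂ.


Little Picard bounds the complement of f(ℂ) to at most one point.
sin is entire and surjective onto ℂ: for every w ∈ ℂ, sin(ζ) = w has a solution ζ ∈ ℂ (e.g., via the complex inverse arcsin). With ζ = 5z this gives z = ζ/(5). Then 2·sin(5z) takes every value in 2·ℂ = ℂ, and adding -6 is a bijection of ℂ. So f is surjective and omits no value. (Note: only on the real line is sin bounded by [−1, 1].)

Omitted value: no value.


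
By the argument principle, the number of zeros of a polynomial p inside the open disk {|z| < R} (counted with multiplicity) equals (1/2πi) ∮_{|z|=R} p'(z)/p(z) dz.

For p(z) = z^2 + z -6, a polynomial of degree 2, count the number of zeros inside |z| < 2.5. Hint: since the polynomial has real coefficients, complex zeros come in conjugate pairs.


The zeros of p are: -3, 2.
Their magnitudes are: 3, 2.
Zeros with |z| < R = 2.5: 2.
Count = 1.
By the argument principle, (1/2πi) ∮_{|z|=R} p'(z)/p(z) dz equals exactly this count.

Number of zeros inside |z| < 2.5: 1.


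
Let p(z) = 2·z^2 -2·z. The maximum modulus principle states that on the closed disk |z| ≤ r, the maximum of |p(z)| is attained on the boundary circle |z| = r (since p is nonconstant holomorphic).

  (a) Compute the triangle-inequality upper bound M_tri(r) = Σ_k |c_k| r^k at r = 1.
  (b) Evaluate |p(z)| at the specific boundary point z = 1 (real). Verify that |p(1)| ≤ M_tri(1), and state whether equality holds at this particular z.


Coefficients: c_0 = 0, c_1 = -2, c_2 = 2. Radius r = 1.
Part (a). Triangle bound: M_tri(r) = Σ_k |c_k| r^k
  = |0|·1^0 + |-2|·1^1 + |2|·1^2
  = 0 + 2 + 2 = 4.
This bounds M(r) := max_{|z|=r} |p(z)| from above; equality holds iff all terms c_k z^k can be made to align in phase at a single z on |z|=r.
Part (b). At z = 1 (real, on the circle |z| = r):
  p(1) = (0)·1^0 + (-2)·1^1 + (2)·1^2 = 0.
  |p(1)| = 0.
Check: |p(1)| = 0 ≤ 4 = M_tri(1). ✓ Equality does not hold at z = 1 (the coefficients have mixed signs, so the terms do not all align in phase there).

M_tri(1) = 4; |p(1)| = 0; equality at z=1: no.


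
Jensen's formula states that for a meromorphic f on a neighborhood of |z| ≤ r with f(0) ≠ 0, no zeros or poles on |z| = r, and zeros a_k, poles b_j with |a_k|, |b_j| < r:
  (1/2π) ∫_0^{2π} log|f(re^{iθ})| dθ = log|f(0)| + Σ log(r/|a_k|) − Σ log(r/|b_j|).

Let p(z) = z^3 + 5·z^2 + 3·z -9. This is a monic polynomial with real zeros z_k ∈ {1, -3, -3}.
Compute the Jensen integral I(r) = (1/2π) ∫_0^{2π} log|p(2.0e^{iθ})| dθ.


Zeros: -3, -3, 1; r = 2.0.
Inside |z| < r: 1. Outside (|z| ≥ r): -3, -3.
p(0) = -9, so log|p(0)| = log(9) = 2.1972.
Apply Jensen: I(r) = log|p(0)| + Σ_k log(r/|z_k|), summed over zeros inside |z| < r.
  log(r/|z_k|) for z_k = 1: log(2.0/1) = 0.6931
  Outside zeros (-3, -3) contribute nothing to the Jensen sum.
Sum over inside zeros: 0.6931.
I(r) = log|p(0)| + (inside sum) = 2.1972 + 0.6931 = 2.8904.
Note: since some zeros are outside |z| ≤ r, the simplified n·log(r) form does NOT apply — only the inside zeros contribute.

I(r) ≈ 2.8904.


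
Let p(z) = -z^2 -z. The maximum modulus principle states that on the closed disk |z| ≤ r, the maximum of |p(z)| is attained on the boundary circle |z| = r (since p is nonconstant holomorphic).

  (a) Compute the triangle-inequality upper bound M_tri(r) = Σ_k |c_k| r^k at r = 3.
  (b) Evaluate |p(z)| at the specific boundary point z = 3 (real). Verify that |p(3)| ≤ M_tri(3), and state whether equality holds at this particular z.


Coefficients: c_0 = 0, c_1 = -1, c_2 = -1. Radius r = 3.
Part (a). Triangle bound: M_tri(r) = Σ_k |c_k| r^k
  = |0|·3^0 + |-1|·3^1 + |-1|·3^2
  = 0 + 3 + 9 = 12.
This bounds M(r) := max_{|z|=r} |p(z)| from above; equality holds iff all terms c_k z^k can be made to align in phase at a single z on |z|=r.
Part (b). At z = 3 (real, on the circle |z| = r):
  p(3) = (0)·3^0 + (-1)·3^1 + (-1)·3^2 = -12.
  |p(3)| = 12.
Since all nonzero coefficients share the same sign, |p(3)| = 12 = M_tri(3); the triangle bound is attained at z = 3, so in fact M(r) = 12.

M_tri(3) = 12; |p(3)| = 12; equality at z=3: yes.


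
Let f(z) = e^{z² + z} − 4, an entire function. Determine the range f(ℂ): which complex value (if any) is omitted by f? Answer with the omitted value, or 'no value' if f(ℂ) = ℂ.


Little Picard bounds the complement of f(ℂ) to at most one point.
The exponent g(z) = z² + z is a nonconstant polynomial, hence surjective onto ℂ. So e^{g(z)} takes every value in {e^w : w ∈ ℂ} = ℂ ∖ {0}. Adding -4 shifts the range to ℂ ∖ {-4}. f omits exactly -4.

Omitted value: -4.


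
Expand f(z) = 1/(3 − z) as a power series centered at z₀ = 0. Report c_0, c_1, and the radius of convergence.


Let w = z − z₀, so z = z₀ + w.
Then 3 − z = 3 − (z₀ + w) = (3 − z₀) − w = 3 − w.
f(z) = 1/(3 − w) = (1/(3)) · 1/(1 − w/(3)) = Σ_{n≥0} w^n / (3)^(n+1).
So c_n = 1/(3)^(n+1):
  c_0 = 1/(3)^1 = 1/3.
  c_1 = 1/(3)^2 = 1/9.
The series is valid for |w/d| < 1, i.e. |z − z₀| < |d|.
Radius of convergence: R = |3 − z₀| = |3| = 3 (distance from z₀ to the singularity z = 3).

c_0 = 1/3, c_1 = 1/9; R = 3.


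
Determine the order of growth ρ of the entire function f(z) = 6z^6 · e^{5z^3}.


M(r) = max_{|z|=r} |6|·|z|^6·|e^{5z^3}| = 6·r^6 · e^{5r^3} (the factors attain their maxima compatibly on |z|=r). Then log M(r) = log 6 + 6·log r + 5r^3, dominated by the last term, so log log M(r) ~ 3·log r. The polynomial factor 6z^6 contributes only a log r term and does not affect the order. ρ = 3.
Therefore ρ = 3.

Order ρ = 3.


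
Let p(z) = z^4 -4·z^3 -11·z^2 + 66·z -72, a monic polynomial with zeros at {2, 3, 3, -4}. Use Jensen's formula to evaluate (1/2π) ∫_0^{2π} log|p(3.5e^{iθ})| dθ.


Zeros: -4, 2, 3, 3; r = 3.5.
Inside |z| < r: 2, 3, 3. Outside (|z| ≥ r): -4.
p(0) = -72, so log|p(0)| = log(72) = 4.2767.
Apply Jensen: I(r) = log|p(0)| + Σ_k log(r/|z_k|), summed over zeros inside |z| < r.
  log(r/|z_k|) for z_k = 2: log(3.5/2) = 0.5596
  log(r/|z_k|) for z_k = 3: log(3.5/3) = 0.1542
  log(r/|z_k|) for z_k = 3: log(3.5/3) = 0.1542
  Outside zeros (-4) contribute nothing to the Jensen sum.
Sum over inside zeros: 0.8679.
I(r) = log|p(0)| + (inside sum) = 4.2767 + 0.8679 = 5.1446.
Note: since some zeros are outside |z| ≤ r, the simplified n·log(r) form does NOT apply — only the inside zeros contribute.

I(r) ≈ 5.1446.


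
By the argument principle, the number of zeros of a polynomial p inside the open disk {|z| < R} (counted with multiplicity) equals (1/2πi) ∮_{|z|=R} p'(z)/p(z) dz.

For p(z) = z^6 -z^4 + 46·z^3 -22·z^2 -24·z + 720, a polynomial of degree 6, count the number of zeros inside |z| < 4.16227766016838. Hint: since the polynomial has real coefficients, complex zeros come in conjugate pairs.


The zeros of p are: -3, (2 + 2i), (2 - 2i), -3, (1 + 3i), (1 - 3i).
Their magnitudes are: 3, 2.828, 2.828, 3, 3.162, 3.162.
Zeros with |z| < R = 4.16227766016838: -3, (2 + 2i), (2 - 2i), -3, (1 + 3i), (1 - 3i).
Count = 6.
By the argument principle, (1/2πi) ∮_{|z|=R} p'(z)/p(z) dz equals exactly this count.

Number of zeros inside |z| < 4.16227766016838: 6.


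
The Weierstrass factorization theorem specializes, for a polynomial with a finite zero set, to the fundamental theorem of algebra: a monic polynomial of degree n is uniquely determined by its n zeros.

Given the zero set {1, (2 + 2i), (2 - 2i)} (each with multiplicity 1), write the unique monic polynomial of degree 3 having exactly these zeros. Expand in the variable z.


The polynomial is p(z) = ∏_{α ∈ S} (z − α), where S = {1, (2 + 2i), (2 - 2i)}.
Expanding the product yields: p(z) = z^3 -5·z^2 + 12·z -8.
Note conjugate pairs combine to real quadratics: (z − (2+2i))(z − (2−2i)) = z² − 4z + 8.
The resulting polynomial has degree 3 and real coefficients as required.

p(z) = z^3 -5·z^2 + 12·z -8.


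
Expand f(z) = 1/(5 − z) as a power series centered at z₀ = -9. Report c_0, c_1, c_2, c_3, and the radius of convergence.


Let w = z − z₀, so z = z₀ + w.
Then 5 − z = 5 − (z₀ + w) = (5 − z₀) − w = 14 − w.
f(z) = 1/(14 − w) = (1/(14)) · 1/(1 − w/(14)) = Σ_{n≥0} w^n / (14)^(n+1).
So c_n = 1/(14)^(n+1):
  c_0 = 1/(14)^1 = 1/14.
  c_1 = 1/(14)^2 = 1/196.
  c_2 = 1/(14)^3 = 1/2744.
  c_3 = 1/(14)^4 = 1/38416.
The series is valid for |w/d| < 1, i.e. |z − z₀| < |d|.
Radius of convergence: R = |5 − z₀| = |14| = 14 (distance from z₀ to the singularity z = 5).

c_0 = 1/14, c_1 = 1/196, c_2 = 1/2744, c_3 = 1/38416; R = 14.


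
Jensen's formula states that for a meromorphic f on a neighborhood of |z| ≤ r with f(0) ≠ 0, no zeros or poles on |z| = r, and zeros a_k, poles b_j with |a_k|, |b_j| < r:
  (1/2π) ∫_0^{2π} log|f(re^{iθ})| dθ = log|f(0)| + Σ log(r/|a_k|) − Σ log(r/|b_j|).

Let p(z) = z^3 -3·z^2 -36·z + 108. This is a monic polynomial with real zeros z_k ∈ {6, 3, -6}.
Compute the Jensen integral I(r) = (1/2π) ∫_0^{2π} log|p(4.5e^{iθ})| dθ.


Zeros: -6, 3, 6; r = 4.5.
Inside |z| < r: 3. Outside (|z| ≥ r): -6, 6.
p(0) = 108, so log|p(0)| = log(108) = 4.6821.
Apply Jensen: I(r) = log|p(0)| + Σ_k log(r/|z_k|), summed over zeros inside |z| < r.
  log(r/|z_k|) for z_k = 3: log(4.5/3) = 0.4055
  Outside zeros (-6, 6) contribute nothing to the Jensen sum.
Sum over inside zeros: 0.4055.
I(r) = log|p(0)| + (inside sum) = 4.6821 + 0.4055 = 5.0876.
Note: since some zeros are outside |z| ≤ r, the simplified n·log(r) form does NOT apply — only the inside zeros contribute.

I(r) ≈ 5.0876.


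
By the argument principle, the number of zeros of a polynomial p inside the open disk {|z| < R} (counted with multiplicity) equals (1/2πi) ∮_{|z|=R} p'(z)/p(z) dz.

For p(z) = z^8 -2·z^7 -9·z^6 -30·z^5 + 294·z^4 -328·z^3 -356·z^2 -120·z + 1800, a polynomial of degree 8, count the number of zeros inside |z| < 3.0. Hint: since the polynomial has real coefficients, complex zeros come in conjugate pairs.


The zeros of p are: (3 + 1i), (3 - 1i), (2 + 1i), (2 - 1i), (-1 + 1i), (-1 - 1i), (-3 + 3i), (-3 - 3i).
Their magnitudes are: 3.162, 3.162, 2.236, 2.236, 1.414, 1.414, 4.243, 4.243.
Zeros with |z| < R = 3.0: (2 + 1i), (2 - 1i), (-1 + 1i), (-1 - 1i).
Count = 4.
By the argument principle, (1/2πi) ∮_{|z|=R} p'(z)/p(z) dz equals exactly this count.

Number of zeros inside |z| < 3.0: 4.


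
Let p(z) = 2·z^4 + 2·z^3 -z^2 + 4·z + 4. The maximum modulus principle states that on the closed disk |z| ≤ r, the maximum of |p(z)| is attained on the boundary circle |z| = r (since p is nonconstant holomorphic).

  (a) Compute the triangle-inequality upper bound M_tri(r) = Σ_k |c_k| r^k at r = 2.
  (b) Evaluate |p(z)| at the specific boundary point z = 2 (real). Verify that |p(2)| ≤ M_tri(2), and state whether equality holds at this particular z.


Coefficients: c_0 = 4, c_1 = 4, c_2 = -1, c_3 = 2, c_4 = 2. Radius r = 2.
Part (a). Triangle bound: M_tri(r) = Σ_k |c_k| r^k
  = |4|·2^0 + |4|·2^1 + |-1|·2^2 + |2|·2^3 + |2|·2^4
  = 4 + 8 + 4 + 16 + 32 = 64.
This bounds M(r) := max_{|z|=r} |p(z)| from above; equality holds iff all terms c_k z^k can be made to align in phase at a single z on |z|=r.
Part (b). At z = 2 (real, on the circle |z| = r):
  p(2) = (4)·2^0 + (4)·2^1 + (-1)·2^2 + (2)·2^3 + (2)·2^4 = 56.
  |p(2)| = 56.
Check: |p(2)| = 56 ≤ 64 = M_tri(2). ✓ Equality does not hold at z = 2 (the coefficients have mixed signs, so the terms do not all align in phase there).

M_tri(2) = 64; |p(2)| = 56; equality at z=2: no.


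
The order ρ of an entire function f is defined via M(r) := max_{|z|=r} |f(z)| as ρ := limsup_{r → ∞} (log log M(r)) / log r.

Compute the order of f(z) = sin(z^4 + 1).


Write sin(w) = (e^{iw} ± e^{−iw})/(2 or 2i), so |sin(w)| ≤ e^{|w|}. With w = z^4 + 1, |w| ≤ 1r^4 + 1 on |z|=r, giving M(r) ≤ e^{1r^4 + 1} and ρ ≤ 4. For the lower bound, choose z on |z|=r with 1z^4 purely imaginary of modulus 1r^4; then |sin(z^4 + 1)| grows like e^{1r^4}/2, so ρ ≥ 4. Hence ρ = 4.
Therefore ρ = 4.

Order ρ = 4.


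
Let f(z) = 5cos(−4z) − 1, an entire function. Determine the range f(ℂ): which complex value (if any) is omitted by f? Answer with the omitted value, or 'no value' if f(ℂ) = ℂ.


Little Picard bounds the complement of f(ℂ) to at most one point.
cos is entire and surjective onto ℂ: for every w ∈ ℂ, cos(ζ) = w has a solution ζ ∈ ℂ (e.g., via the complex inverse arccos). With ζ = −4z this gives z = ζ/(-4). Then 5·cos(−4z) takes every value in 5·ℂ = ℂ, and adding -1 is a bijection of ℂ. So f is surjective and omits no value. (Note: only on the real line is cos bounded by [−1, 1].)

Omitted value: no value.


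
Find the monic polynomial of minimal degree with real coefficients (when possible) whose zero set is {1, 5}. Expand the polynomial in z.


The polynomial is p(z) = ∏_{α ∈ S} (z − α), where S = {1, 5}.
Expanding the product yields: p(z) = z^2 -6·z + 5.
The resulting polynomial has degree 2 and real coefficients as required.

p(z) = z^2 -6·z + 5.


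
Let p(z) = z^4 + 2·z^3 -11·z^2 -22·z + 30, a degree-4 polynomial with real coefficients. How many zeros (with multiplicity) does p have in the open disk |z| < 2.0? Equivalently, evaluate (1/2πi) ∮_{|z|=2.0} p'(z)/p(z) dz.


The zeros of p are: 3, 1, (-3 + 1i), (-3 - 1i).
Their magnitudes are: 3, 1, 3.162, 3.162.
Zeros with |z| < R = 2.0: 1.
Count = 1.
By the argument principle, (1/2πi) ∮_{|z|=R} p'(z)/p(z) dz equals exactly this count.

Number of zeros inside |z| < 2.0: 1.


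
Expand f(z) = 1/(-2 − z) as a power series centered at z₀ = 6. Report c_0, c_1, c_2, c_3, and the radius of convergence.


Let w = z − z₀, so z = z₀ + w.
Then -2 − z = -2 − (z₀ + w) = (-2 − z₀) − w = -8 − w.
f(z) = 1/(-8 − w) = (1/(-8)) · 1/(1 − w/(-8)) = Σ_{n≥0} w^n / (-8)^(n+1).
So c_n = 1/(-8)^(n+1):
  c_0 = 1/(-8)^1 = -1/8.
  c_1 = 1/(-8)^2 = 1/64.
  c_2 = 1/(-8)^3 = -1/512.
  c_3 = 1/(-8)^4 = 1/4096.
The series is valid for |w/d| < 1, i.e. |z − z₀| < |d|.
Radius of convergence: R = |-2 − z₀| = |-8| = 8 (distance from z₀ to the singularity z = -2).

c_0 = -1/8, c_1 = 1/64, c_2 = -1/512, c_3 = 1/4096; R = 8.


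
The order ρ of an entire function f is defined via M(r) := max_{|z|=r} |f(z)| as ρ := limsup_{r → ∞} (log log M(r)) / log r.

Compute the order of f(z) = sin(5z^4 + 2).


Write sin(w) = (e^{iw} ± e^{−iw})/(2 or 2i), so |sin(w)| ≤ e^{|w|}. With w = 5z^4 + 2, |w| ≤ 5r^4 + 2 on |z|=r, giving M(r) ≤ e^{5r^4 + 2} and ρ ≤ 4. For the lower bound, choose z on |z|=r with 5z^4 purely imaginary of modulus 5r^4; then |sin(5z^4 + 2)| grows like e^{5r^4}/2, so ρ ≥ 4. Hence ρ = 4.
Therefore ρ = 4.

Order ρ = 4.


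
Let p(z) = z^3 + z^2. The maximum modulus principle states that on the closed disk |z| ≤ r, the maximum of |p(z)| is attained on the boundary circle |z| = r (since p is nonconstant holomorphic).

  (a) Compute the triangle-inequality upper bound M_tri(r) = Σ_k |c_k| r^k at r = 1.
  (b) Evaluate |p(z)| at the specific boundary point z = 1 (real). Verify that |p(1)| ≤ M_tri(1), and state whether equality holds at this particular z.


Coefficients: c_0 = 0, c_1 = 0, c_2 = 1, c_3 = 1. Radius r = 1.
Part (a). Triangle bound: M_tri(r) = Σ_k |c_k| r^k
  = |0|·1^0 + |0|·1^1 + |1|·1^2 + |1|·1^3
  = 0 + 0 + 1 + 1 = 2.
This bounds M(r) := max_{|z|=r} |p(z)| from above; equality holds iff all terms c_k z^k can be made to align in phase at a single z on |z|=r.
Part (b). At z = 1 (real, on the circle |z| = r):
  p(1) = (0)·1^0 + (0)·1^1 + (1)·1^2 + (1)·1^3 = 2.
  |p(1)| = 2.
Since all nonzero coefficients share the same sign, |p(1)| = 2 = M_tri(1); the triangle bound is attained at z = 1, so in fact M(r) = 2.

M_tri(1) = 2; |p(1)| = 2; equality at z=1: yes.


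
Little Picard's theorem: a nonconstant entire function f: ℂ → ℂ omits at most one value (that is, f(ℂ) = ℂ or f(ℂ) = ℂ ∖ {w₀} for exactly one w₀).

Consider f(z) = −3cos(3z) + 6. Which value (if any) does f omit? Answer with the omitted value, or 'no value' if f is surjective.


Little Picard bounds the complement of f(ℂ) to at most one point.
cos is entire and surjective onto ℂ: for every w ∈ ℂ, cos(ζ) = w has a solution ζ ∈ ℂ (e.g., via the complex inverse arccos). With ζ = 3z this gives z = ζ/(3). Then -3·cos(3z) takes every value in -3·ℂ = ℂ, and adding 6 is a bijection of ℂ. So f is surjective and omits no value. (Note: only on the real line is cos bounded by [−1, 1].)

Omitted value: no value.


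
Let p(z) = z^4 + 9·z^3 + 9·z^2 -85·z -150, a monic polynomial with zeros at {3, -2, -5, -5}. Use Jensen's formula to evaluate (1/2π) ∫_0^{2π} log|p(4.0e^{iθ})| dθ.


Zeros: -5, -5, -2, 3; r = 4.0.
Inside |z| < r: -2, 3. Outside (|z| ≥ r): -5, -5.
p(0) = -150, so log|p(0)| = log(150) = 5.0106.
Apply Jensen: I(r) = log|p(0)| + Σ_k log(r/|z_k|), summed over zeros inside |z| < r.
  log(r/|z_k|) for z_k = 3: log(4.0/3) = 0.2877
  log(r/|z_k|) for z_k = -2: log(4.0/2) = 0.6931
  Outside zeros (-5, -5) contribute nothing to the Jensen sum.
Sum over inside zeros: 0.9808.
I(r) = log|p(0)| + (inside sum) = 5.0106 + 0.9808 = 5.9915.
Note: since some zeros are outside |z| ≤ r, the simplified n·log(r) form does NOT apply — only the inside zeros contribute.

I(r) ≈ 5.9915.


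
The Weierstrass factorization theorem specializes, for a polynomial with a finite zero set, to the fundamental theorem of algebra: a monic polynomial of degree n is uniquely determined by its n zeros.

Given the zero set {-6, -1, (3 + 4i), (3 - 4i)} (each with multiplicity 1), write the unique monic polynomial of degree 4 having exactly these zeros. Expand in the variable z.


The polynomial is p(z) = ∏_{α ∈ S} (z − α), where S = {-6, -1, (3 + 4i), (3 - 4i)}.
Expanding the product yields: p(z) = z^4 + z^3 -11·z^2 + 139·z + 150.
Note conjugate pairs combine to real quadratics: (z − (3+4i))(z − (3−4i)) = z² − 6z + 25.
The resulting polynomial has degree 4 and real coefficients as required.

p(z) = z^4 + z^3 -11·z^2 + 139·z + 150.


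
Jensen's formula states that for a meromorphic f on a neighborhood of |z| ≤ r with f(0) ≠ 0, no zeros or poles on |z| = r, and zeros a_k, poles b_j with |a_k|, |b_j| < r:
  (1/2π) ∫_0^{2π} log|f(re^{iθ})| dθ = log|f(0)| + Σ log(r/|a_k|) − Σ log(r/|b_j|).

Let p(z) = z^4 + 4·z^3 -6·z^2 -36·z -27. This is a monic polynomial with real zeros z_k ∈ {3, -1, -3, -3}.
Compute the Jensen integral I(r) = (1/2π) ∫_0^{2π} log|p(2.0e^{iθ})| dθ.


Zeros: -3, -3, -1, 3; r = 2.0.
Inside |z| < r: -1. Outside (|z| ≥ r): -3, -3, 3.
p(0) = -27, so log|p(0)| = log(27) = 3.2958.
Apply Jensen: I(r) = log|p(0)| + Σ_k log(r/|z_k|), summed over zeros inside |z| < r.
  log(r/|z_k|) for z_k = -1: log(2.0/1) = 0.6931
  Outside zeros (-3, -3, 3) contribute nothing to the Jensen sum.
Sum over inside zeros: 0.6931.
I(r) = log|p(0)| + (inside sum) = 3.2958 + 0.6931 = 3.9890.
Note: since some zeros are outside |z| ≤ r, the simplified n·log(r) form does NOT apply — only the inside zeros contribute.

I(r) ≈ 3.9890.


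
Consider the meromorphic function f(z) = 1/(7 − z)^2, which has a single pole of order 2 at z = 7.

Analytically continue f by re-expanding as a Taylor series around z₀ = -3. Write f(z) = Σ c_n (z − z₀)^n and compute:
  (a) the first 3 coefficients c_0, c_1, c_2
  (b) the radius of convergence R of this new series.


Let w = z − z₀, so z = z₀ + w.
Then 7 − z = 7 − (z₀ + w) = (7 − z₀) − w = 10 − w.
f(z) = 1/(10 − w)^2 = (1/(10)^2) · (1 − w/(10))^{−2}.
By the binomial series (1−u)^{−2} = Σ_{n≥0} C(n+1, 1) u^n for |u|<1, with u = w/(10):
  c_n = C(n+1, 1) / (10)^(n+2).
  c_0 = 1/(10)^2 = 1/100.
  c_1 = 2/(10)^3 = 1/500.
  c_2 = 3/(10)^4 = 3/10000.
The series is valid for |w/d| < 1, i.e. |z − z₀| < |d|.
Radius of convergence: R = |7 − z₀| = |10| = 10 (distance from z₀ to the singularity z = 7).

c_0 = 1/100, c_1 = 1/500, c_2 = 3/10000; R = 10.


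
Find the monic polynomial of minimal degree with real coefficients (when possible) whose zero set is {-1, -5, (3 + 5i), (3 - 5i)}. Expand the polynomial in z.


The polynomial is p(z) = ∏_{α ∈ S} (z − α), where S = {-1, -5, (3 + 5i), (3 - 5i)}.
Expanding the product yields: p(z) = z^4 + 3·z^2 + 174·z + 170.
Note conjugate pairs combine to real quadratics: (z − (3+5i))(z − (3−5i)) = z² − 6z + 34.
The resulting polynomial has degree 4 and real coefficients as required.

p(z) = z^4 + 3·z^2 + 174·z + 170.


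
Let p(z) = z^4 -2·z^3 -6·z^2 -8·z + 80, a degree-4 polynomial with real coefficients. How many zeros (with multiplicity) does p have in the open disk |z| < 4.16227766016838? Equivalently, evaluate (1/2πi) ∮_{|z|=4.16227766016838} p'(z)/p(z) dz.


The zeros of p are: (3 + 1i), (3 - 1i), (-2 + 2i), (-2 - 2i).
Their magnitudes are: 3.162, 3.162, 2.828, 2.828.
Zeros with |z| < R = 4.16227766016838: (3 + 1i), (3 - 1i), (-2 + 2i), (-2 - 2i).
Count = 4.
By the argument principle, (1/2πi) ∮_{|z|=R} p'(z)/p(z) dz equals exactly this count.

Number of zeros inside |z| < 4.16227766016838: 4.


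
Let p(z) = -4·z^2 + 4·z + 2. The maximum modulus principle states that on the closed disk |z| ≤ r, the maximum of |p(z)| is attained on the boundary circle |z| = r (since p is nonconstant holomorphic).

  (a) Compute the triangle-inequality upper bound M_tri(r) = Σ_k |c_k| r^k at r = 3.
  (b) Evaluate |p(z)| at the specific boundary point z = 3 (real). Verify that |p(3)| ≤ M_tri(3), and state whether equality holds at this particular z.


Coefficients: c_0 = 2, c_1 = 4, c_2 = -4. Radius r = 3.
Part (a). Triangle bound: M_tri(r) = Σ_k |c_k| r^k
  = |2|·3^0 + |4|·3^1 + |-4|·3^2
  = 2 + 12 + 36 = 50.
This bounds M(r) := max_{|z|=r} |p(z)| from above; equality holds iff all terms c_k z^k can be made to align in phase at a single z on |z|=r.
Part (b). At z = 3 (real, on the circle |z| = r):
  p(3) = (2)·3^0 + (4)·3^1 + (-4)·3^2 = -22.
  |p(3)| = 22.
Check: |p(3)| = 22 ≤ 50 = M_tri(3). ✓ Equality does not hold at z = 3 (the coefficients have mixed signs, so the terms do not all align in phase there).

M_tri(3) = 50; |p(3)| = 22; equality at z=3: no.


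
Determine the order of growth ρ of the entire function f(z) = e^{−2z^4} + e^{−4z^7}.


Each summand is entire of order 4 and 7 respectively (as in the single-exponential case). The order of a sum is at most the max of the orders, so ρ ≤ 7. For the lower bound: on |z|=r choose arg z so that -4z^7 is real positive; then |e^{-4z^7}| = e^{4r^7} while |e^{-2z^4}| ≤ e^{2r^4} = o(e^{4r^7}). So |f| ≥ e^{4r^7}(1 − o(1)) and ρ ≥ 7. Hence ρ = max(4, 7) = 7.
Therefore ρ = 7.

Order ρ = 7.


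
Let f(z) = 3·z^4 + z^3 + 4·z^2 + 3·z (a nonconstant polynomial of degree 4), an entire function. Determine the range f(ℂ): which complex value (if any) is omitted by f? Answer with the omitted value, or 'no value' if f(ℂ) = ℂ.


Little Picard bounds the complement of f(ℂ) to at most one point.
For every w ∈ ℂ, the equation p(z) − w = 0 is a nonconstant polynomial in z and hence has at least one root by the fundamental theorem of algebra. So p is surjective onto ℂ, omitting no value.

Omitted value: no value.


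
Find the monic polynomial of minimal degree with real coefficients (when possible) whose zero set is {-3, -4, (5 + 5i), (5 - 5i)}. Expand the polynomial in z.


The polynomial is p(z) = ∏_{α ∈ S} (z − α), where S = {-3, -4, (5 + 5i), (5 - 5i)}.
Expanding the product yields: p(z) = z^4 -3·z^3 -8·z^2 + 230·z + 600.
Note conjugate pairs combine to real quadratics: (z − (5+5i))(z − (5−5i)) = z² − 10z + 50.
The resulting polynomial has degree 4 and real coefficients as required.

p(z) = z^4 -3·z^3 -8·z^2 + 230·z + 600.


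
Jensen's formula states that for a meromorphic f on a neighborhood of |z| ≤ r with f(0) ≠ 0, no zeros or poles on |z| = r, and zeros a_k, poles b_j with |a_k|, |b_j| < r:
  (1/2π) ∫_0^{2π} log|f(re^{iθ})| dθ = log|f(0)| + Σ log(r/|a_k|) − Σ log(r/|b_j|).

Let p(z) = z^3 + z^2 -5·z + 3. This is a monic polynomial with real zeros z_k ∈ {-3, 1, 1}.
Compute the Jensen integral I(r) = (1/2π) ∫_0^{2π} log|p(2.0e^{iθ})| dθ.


Zeros: -3, 1, 1; r = 2.0.
Inside |z| < r: 1, 1. Outside (|z| ≥ r): -3.
p(0) = 3, so log|p(0)| = log(3) = 1.0986.
Apply Jensen: I(r) = log|p(0)| + Σ_k log(r/|z_k|), summed over zeros inside |z| < r.
  log(r/|z_k|) for z_k = 1: log(2.0/1) = 0.6931
  log(r/|z_k|) for z_k = 1: log(2.0/1) = 0.6931
  Outside zeros (-3) contribute nothing to the Jensen sum.
Sum over inside zeros: 1.3863.
I(r) = log|p(0)| + (inside sum) = 1.0986 + 1.3863 = 2.4849.
Note: since some zeros are outside |z| ≤ r, the simplified n·log(r) form does NOT apply — only the inside zeros contribute.

I(r) ≈ 2.4849.


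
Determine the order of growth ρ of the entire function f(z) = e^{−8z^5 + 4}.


|e^{−8z^5 + 4}| = e^{Re(-8·z^5) + 4} ≤ e^{8|z|^5 + 4} = e^{8r^5 + 4} on |z| = r, so ρ ≤ 5. Choosing z on |z|=r so that -8·z^5 is real positive (always possible by picking arg z appropriately) gives |f(z)| = e^{8r^5 + 4}, matching the bound. The additive constant 4 does not affect log log M(r) ~ 5·log r. Hence ρ = 5.
Therefore ρ = 5.

Order ρ = 5.


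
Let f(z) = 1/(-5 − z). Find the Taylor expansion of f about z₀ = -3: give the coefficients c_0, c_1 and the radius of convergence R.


Let w = z − z₀, so z = z₀ + w.
Then -5 − z = -5 − (z₀ + w) = (-5 − z₀) − w = -2 − w.
f(z) = 1/(-2 − w) = (1/(-2)) · 1/(1 − w/(-2)) = Σ_{n≥0} w^n / (-2)^(n+1).
So c_n = 1/(-2)^(n+1):
  c_0 = 1/(-2)^1 = -1/2.
  c_1 = 1/(-2)^2 = 1/4.
The series is valid for |w/d| < 1, i.e. |z − z₀| < |d|.
Radius of convergence: R = |-5 − z₀| = |-2| = 2 (distance from z₀ to the singularity z = -5).

c_0 = -1/2, c_1 = 1/4; R = 2.


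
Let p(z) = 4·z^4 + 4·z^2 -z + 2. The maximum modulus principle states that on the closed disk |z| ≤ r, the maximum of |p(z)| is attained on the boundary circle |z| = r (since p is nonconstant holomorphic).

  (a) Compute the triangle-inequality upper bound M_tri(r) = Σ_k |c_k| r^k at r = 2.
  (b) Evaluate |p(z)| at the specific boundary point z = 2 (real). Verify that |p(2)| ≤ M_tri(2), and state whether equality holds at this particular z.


Coefficients: c_0 = 2, c_1 = -1, c_2 = 4, c_3 = 0, c_4 = 4. Radius r = 2.
Part (a). Triangle bound: M_tri(r) = Σ_k |c_k| r^k
  = |2|·2^0 + |-1|·2^1 + |4|·2^2 + |0|·2^3 + |4|·2^4
  = 2 + 2 + 16 + 0 + 64 = 84.
This bounds M(r) := max_{|z|=r} |p(z)| from above; equality holds iff all terms c_k z^k can be made to align in phase at a single z on |z|=r.
Part (b). At z = 2 (real, on the circle |z| = r):
  p(2) = (2)·2^0 + (-1)·2^1 + (4)·2^2 + (0)·2^3 + (4)·2^4 = 80.
  |p(2)| = 80.
Check: |p(2)| = 80 ≤ 84 = M_tri(2). ✓ Equality does not hold at z = 2 (the coefficients have mixed signs, so the terms do not all align in phase there).

M_tri(2) = 84; |p(2)| = 80; equality at z=2: no.
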